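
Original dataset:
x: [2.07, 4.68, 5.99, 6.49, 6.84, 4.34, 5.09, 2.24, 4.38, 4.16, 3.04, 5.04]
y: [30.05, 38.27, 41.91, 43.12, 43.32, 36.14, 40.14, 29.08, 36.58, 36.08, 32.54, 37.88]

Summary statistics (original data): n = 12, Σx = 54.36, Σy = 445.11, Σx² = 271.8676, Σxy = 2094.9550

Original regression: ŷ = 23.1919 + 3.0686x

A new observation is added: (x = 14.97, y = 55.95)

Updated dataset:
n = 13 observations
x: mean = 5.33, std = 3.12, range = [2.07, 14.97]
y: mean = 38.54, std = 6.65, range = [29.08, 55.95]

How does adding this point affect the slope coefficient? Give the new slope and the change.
The slope changes from 3.0686 to 2.0624 (change of -1.0062, or -32.8%).

The new point has HIGH LEVERAGE: x = 14.97 is far from the original mean x̄ = 54.36/12 ≈ 4.53 (original range [2.07, 6.84]).

Step 1: Update the sums with the new point (n goes from 12 to 13)
Σx  = 54.36 + 14.97 = 69.33
Σy  = 445.11 + 55.95 = 501.06
Σx² = 271.8676 + 14.97² = 271.8676 + 224.1009 = 495.9685
Σxy = 2094.9550 + 14.97×55.95 = 2094.9550 + 837.5715 = 2932.5265

Step 2: Recompute the slope with b₁ = (nΣxy − ΣxΣy) / (nΣx² − (Σx)²)
Numerator   = 13×2932.5265 − 69.33×501.06 = 38122.8445 − 34738.4898 = 3384.3547
Denominator = 13×495.9685 − 69.33² = 6447.5905 − 4806.6489 = 1640.9416
b₁(new) = 3384.3547 / 1640.9416 = 2.0624

(Same formula on the original sums: (12×2094.9550 − 54.36×445.11) / (12×271.8676 − 54.36²) = 943.2804 / 307.4016 = 3.0686, matching the given fit.)

Step 3: Change in slope
Δβ₁ = 2.0624 − 3.0686 = -1.0062
Relative change = -1.0062 / 3.0686 × 100% = -32.8%
→ the slope decreases when the point is added.

Because the point sits below the extension of the original line at a high-leverage x, it tilts the fit down.
In practice: investigate whether it comes from the same population as the rest of the sample; check such a point for data-entry or measurement error.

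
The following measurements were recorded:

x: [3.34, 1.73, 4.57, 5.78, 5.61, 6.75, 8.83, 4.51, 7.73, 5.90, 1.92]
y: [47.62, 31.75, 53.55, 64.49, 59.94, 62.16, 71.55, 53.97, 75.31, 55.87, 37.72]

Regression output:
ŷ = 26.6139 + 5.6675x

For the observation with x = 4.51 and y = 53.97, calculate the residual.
Residual = 1.7957

The residual is the difference between the actual value and the predicted value:

Residual = y - ŷ

Step 1: Calculate predicted value
ŷ = 26.6139 + 5.6675 × 4.51
ŷ = 52.1743

Step 2: Calculate residual
Residual = 53.97 - 52.1743
Residual = 1.7957

The residual is positive, so the observed y = 53.97 sits above the regression line (the line underestimates it by 1.7957).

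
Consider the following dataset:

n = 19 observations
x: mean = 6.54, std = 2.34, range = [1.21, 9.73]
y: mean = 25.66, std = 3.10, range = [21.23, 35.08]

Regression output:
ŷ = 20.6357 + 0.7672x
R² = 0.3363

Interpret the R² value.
The model explains 33.63% of the variance in y (R² = 0.3363), leaving 66.37% unexplained; the fit is moderate.

The coefficient of determination R² is the fraction of the total variation in y that the fitted line accounts for.

Here R² = 0.3363:
- Explained: 33.63% of the variation in y
- Unexplained (residual): 100% − 33.63% = 66.37%
- Rule of thumb (below 0.3 weak; 0.3 to below 0.7 moderate; 0.7 and above strong) → moderate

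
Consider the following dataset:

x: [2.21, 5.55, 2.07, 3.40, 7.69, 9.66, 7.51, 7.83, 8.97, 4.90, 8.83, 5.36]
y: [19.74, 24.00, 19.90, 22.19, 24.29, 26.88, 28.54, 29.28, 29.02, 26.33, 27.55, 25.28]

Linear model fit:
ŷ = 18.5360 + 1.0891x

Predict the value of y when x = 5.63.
ŷ = 24.6676

Plug x = 5.63 into the fitted line:

ŷ = 18.5360 + 1.0891 × 5.63
ŷ = 18.5360 + 6.1316
ŷ = 24.6676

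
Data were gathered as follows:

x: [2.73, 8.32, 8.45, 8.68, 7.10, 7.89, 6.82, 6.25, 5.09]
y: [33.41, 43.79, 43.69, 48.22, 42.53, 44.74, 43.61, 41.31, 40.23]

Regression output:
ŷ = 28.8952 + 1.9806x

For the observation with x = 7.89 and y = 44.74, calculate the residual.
Residual = 0.2179

The residual is the difference between the actual value and the predicted value:

Residual = y - ŷ

Step 1: Calculate predicted value
ŷ = 28.8952 + 1.9806 × 7.89
ŷ = 44.5221

Step 2: Calculate residual
Residual = 44.74 - 44.5221
Residual = 0.2179

The residual is positive, so the observed y = 44.74 sits above the regression line (the line underestimates it by 0.2179).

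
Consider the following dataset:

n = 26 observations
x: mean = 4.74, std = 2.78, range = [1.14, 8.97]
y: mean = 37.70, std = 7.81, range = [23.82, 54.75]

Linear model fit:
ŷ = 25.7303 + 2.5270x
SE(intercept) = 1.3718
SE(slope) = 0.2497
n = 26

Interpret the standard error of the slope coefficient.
SE(β̂₁) = 0.2497 is the estimated standard deviation of the slope estimate across repeated samples; relative to β̂₁ = 2.5270 that is 9.9%, a precise estimate.

SE(β̂₁) = s / √Sxx, where s is the residual standard deviation and Sxx = Σ(x − x̄)². It is the yardstick for how far β̂₁ = 2.5270 could plausibly be from the true slope.

Relative precision:
- SE / |β̂₁| = 0.2497 / 2.5270 = 9.9%
- Rule of thumb (under 20%: precise; 20% to under 50%: moderately precise; 50% or more: imprecise) → precise

Link to interval estimation: a confidence interval for β₁ is β̂₁ ± t* × 0.2497, so SE sets the half-width per unit of t*.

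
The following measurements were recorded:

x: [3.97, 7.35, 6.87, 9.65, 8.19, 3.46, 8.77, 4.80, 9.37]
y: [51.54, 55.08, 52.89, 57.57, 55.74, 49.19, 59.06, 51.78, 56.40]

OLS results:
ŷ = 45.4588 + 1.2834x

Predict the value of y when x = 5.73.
ŷ = 52.8127

Plug x = 5.73 into the fitted line:

ŷ = 45.4588 + 1.2834 × 5.73
ŷ = 45.4588 + 7.3539
ŷ = 52.8127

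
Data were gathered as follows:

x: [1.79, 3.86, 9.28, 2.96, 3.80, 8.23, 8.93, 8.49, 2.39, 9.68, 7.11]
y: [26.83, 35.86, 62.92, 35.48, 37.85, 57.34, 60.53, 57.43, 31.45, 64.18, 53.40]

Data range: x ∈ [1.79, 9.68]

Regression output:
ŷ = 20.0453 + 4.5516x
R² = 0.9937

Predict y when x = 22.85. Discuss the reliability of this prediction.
The equation gives ŷ = 124.0494; however x = 22.85 is 13.17 units above the observed range, so this extrapolated value should not be trusted.

Prediction calculation:
ŷ = 20.0453 + 4.5516 × 22.85
ŷ = 124.0494

Reliability:
- Data range: x ∈ [1.79, 9.68]
- Prediction point: x = 22.85 is 13.17 units above the observed range → this is EXTRAPOLATION, not interpolation

Why that matters here:
- The linear relationship may not hold outside the observed range
- There are no observations near this x to validate the fitted line there

The R² = 0.9937 only validates the fit within [1.79, 9.68]; treat ŷ = 124.0494 with caution.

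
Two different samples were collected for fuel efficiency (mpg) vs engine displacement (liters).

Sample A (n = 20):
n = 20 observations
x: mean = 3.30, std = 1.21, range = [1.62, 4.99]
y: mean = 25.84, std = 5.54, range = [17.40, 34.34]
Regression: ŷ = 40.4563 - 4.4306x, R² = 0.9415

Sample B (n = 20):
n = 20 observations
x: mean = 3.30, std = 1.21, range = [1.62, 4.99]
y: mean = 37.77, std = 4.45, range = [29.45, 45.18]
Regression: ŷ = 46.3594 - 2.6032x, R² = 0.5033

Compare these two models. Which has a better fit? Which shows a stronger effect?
Model A has the better fit (R² = 0.9415 vs 0.5033). Model A shows the stronger effect (|β₁| = 4.4306 vs 2.6032).

Model Comparison:

Goodness of fit (R²):
- Model A: R² = 0.9415 → 94.15% of variance in fuel efficiency explained
- Model B: R² = 0.5033 → 50.33% of variance in fuel efficiency explained
- 0.9415 > 0.5033 → Model A has the better fit

Which has the larger per-liter effect? (|β₁|)
- Model A: β₁ = -4.4306 → predicted fuel efficiency falls 4.4306 mpg per additional liter of engine displacement
- Model B: β₁ = -2.6032 → predicted fuel efficiency falls 2.6032 mpg per additional liter of engine displacement
- |-4.4306| > |-2.6032| → Model A shows the stronger marginal effect

Note: A better fit (higher R²) doesn't necessarily mean a more important relationship.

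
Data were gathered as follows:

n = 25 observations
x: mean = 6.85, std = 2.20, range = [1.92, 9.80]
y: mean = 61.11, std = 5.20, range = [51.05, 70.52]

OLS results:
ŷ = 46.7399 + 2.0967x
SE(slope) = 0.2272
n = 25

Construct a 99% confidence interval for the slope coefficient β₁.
The 99% CI for β₁ is (1.4589, 2.7345)

Confidence interval for the slope:

The 99% CI for β₁ is: β̂₁ ± t*(α/2, n-2) × SE(β̂₁)

Step 1: Find critical t-value
- Confidence level = 0.99
- Degrees of freedom = n - 2 = 25 - 2 = 23
- t*(α/2, 23) = 2.8073

Step 2: Calculate margin of error
Margin = 2.8073 × 0.2272 = 0.6378

Step 3: Construct interval
CI = 2.0967 ± 0.6378
CI = (1.4589, 2.7345)

Interpretation: We are 99% confident that the true slope β₁ lies between 1.4589 and 2.7345.
The interval does not include 0, suggesting a significant linear relationship.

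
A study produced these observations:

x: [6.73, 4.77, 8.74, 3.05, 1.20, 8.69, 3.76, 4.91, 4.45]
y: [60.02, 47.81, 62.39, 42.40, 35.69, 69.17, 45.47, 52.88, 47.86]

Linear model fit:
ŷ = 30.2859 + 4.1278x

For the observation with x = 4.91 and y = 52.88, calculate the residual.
Residual = 2.3266

The residual is the difference between the actual value and the predicted value:

Residual = y - ŷ

Step 1: Calculate predicted value
ŷ = 30.2859 + 4.1278 × 4.91
ŷ = 50.5534

Step 2: Calculate residual
Residual = 52.88 - 50.5534
Residual = 2.3266

The residual is positive, so the observed y = 52.88 sits above the regression line (the line underestimates it by 2.3266).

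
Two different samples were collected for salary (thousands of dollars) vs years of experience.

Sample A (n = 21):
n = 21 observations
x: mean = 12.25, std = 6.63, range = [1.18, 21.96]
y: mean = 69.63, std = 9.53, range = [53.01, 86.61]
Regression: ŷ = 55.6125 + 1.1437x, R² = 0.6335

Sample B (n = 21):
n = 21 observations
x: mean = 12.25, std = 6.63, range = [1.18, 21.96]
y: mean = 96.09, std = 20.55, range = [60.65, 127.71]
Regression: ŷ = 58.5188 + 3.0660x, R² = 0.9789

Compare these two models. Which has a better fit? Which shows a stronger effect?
Model B has the better fit (R² = 0.9789 vs 0.6335). Model B shows the stronger effect (|β₁| = 3.0660 vs 1.1437).

Model Comparison:

Fit — compare R²:
- Model A: R² = 0.6335 → 63.35% of variance in salary explained
- Model B: R² = 0.9789 → 97.89% of variance in salary explained
- 0.9789 > 0.6335 → Model B has the better fit

Which has the larger per-year effect? (|β₁|)
- Model A: β₁ = 1.1437 → predicted salary rises 1.1437 thousand dollars per additional year of experience
- Model B: β₁ = 3.0660 → predicted salary rises 3.0660 thousand dollars per additional year of experience
- |1.1437| < |3.0660| → Model B shows the stronger marginal effect

Note: A steeper slope doesn't make a better model if the scatter around the line is large.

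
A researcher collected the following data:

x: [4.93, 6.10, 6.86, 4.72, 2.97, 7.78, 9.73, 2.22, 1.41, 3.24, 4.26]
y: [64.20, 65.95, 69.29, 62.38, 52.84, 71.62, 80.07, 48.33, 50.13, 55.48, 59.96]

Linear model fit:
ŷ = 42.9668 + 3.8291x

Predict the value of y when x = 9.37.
ŷ = 78.8455

To predict y for x = 9.37, substitute into the regression equation:

ŷ = 42.9668 + 3.8291 × 9.37
ŷ = 42.9668 + 35.8787
ŷ = 78.8455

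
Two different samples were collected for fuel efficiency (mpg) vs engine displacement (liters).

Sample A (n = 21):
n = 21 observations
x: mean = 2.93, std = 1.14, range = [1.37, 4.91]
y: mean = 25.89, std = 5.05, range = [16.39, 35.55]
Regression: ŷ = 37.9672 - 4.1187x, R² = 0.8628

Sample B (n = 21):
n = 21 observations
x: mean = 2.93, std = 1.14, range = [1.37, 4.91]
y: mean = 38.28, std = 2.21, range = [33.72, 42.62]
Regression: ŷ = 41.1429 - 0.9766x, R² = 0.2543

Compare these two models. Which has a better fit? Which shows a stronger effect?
Model A has the better fit (R² = 0.8628 vs 0.2543). Model A shows the stronger effect (|β₁| = 4.1187 vs 0.9766).

Model Comparison:

Fit — compare R²:
- Model A: R² = 0.8628 → 86.28% of variance in fuel efficiency explained
- Model B: R² = 0.2543 → 25.43% of variance in fuel efficiency explained
- 0.8628 > 0.2543 → Model A has the better fit

Which has the larger per-liter effect? (|β₁|)
- Model A: β₁ = -4.1187 → predicted fuel efficiency falls 4.1187 mpg per additional liter of engine displacement
- Model B: β₁ = -0.9766 → predicted fuel efficiency falls 0.9766 mpg per additional liter of engine displacement
- |-4.1187| > |-0.9766| → Model A shows the stronger marginal effect

Note: A steeper slope doesn't make a better model if the scatter around the line is large.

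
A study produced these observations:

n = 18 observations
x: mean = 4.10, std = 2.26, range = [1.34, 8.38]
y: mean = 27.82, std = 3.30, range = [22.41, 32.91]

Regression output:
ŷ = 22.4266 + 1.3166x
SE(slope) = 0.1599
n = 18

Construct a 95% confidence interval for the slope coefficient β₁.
The 95% CI for β₁ is (0.9776, 1.6556)

Confidence interval for the slope:

The 95% CI for β₁ is: β̂₁ ± t*(α/2, n-2) × SE(β̂₁)

Step 1: Find critical t-value
- Confidence level = 0.95
- Degrees of freedom = n - 2 = 18 - 2 = 16
- t*(α/2, 16) = 2.1199

Step 2: Calculate margin of error
Margin = 2.1199 × 0.1599 = 0.3390

Step 3: Construct interval
CI = 1.3166 ± 0.3390
CI = (0.9776, 1.6556)

Interpretation: intervals built this way capture the true β₁ in 95% of repeated samples; here the plausible range for the per-unit effect of x on y is 0.9776 to 1.6556.
Both endpoints are positive, so the data support a genuinely positive slope at this confidence level.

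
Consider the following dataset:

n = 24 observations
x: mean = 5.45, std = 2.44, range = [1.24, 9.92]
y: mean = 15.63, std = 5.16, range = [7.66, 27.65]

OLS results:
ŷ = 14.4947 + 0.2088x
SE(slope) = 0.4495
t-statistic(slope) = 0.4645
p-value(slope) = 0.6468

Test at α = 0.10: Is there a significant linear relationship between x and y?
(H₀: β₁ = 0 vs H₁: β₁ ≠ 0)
Fail to reject H₀: p-value = 0.6468 ≥ α = 0.10. The linear relationship is not significant at the 10% level.

Hypothesis test for the slope coefficient:

H₀: β₁ = 0 (no linear relationship)
H₁: β₁ ≠ 0 (linear relationship exists)

Test statistic: t = β̂₁ / SE(β̂₁) = 0.2088 / 0.4495 = 0.4645

With df = 22, the two-sided p-value for |t| = 0.4645 is 0.6468.

Decision rule: reject H₀ if p-value < α.
p-value = 0.6468 ≥ α = 0.10 → fail to reject H₀.

There is not sufficient evidence at the 10% significance level to conclude that a linear relationship exists between x and y.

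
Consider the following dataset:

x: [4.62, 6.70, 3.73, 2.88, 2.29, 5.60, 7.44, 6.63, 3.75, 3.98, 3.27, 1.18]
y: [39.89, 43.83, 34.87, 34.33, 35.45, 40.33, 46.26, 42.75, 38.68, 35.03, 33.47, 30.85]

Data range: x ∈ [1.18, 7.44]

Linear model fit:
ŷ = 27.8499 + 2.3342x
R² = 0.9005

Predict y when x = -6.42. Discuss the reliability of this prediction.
The equation gives ŷ = 12.8643; however x = -6.42 is 7.60 units below the observed range, so this extrapolated value should not be trusted.

Prediction calculation:
ŷ = 27.8499 + 2.3342 × (-6.42)
ŷ = 12.8643

Reliability:
- Data range: x ∈ [1.18, 7.44]
- Prediction point: x = -6.42 is 7.60 units below the observed range → this is EXTRAPOLATION, not interpolation

Why that matters here:
- Real relationships often flatten, saturate, or turn nonlinear at extremes
- The standard error of prediction grows with (x − x̄)², and x = -6.42 is far from x̄ = 4.34

The R² = 0.9005 only validates the fit within [1.18, 7.44]; treat ŷ = 12.8643 with caution.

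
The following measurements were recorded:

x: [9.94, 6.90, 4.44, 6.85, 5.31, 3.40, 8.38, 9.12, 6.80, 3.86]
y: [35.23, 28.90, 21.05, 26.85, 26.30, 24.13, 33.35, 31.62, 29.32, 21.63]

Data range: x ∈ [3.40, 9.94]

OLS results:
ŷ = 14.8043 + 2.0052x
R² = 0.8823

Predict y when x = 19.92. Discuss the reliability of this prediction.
ŷ = 54.7479 (extrapolation — x = 19.92 lies outside [3.40, 9.94], so reliability is low).

Prediction calculation:
ŷ = 14.8043 + 2.0052 × 19.92
ŷ = 54.7479

Reliability:
- Data range: x ∈ [3.40, 9.94]
- Prediction point: x = 19.92 is 9.98 units above the observed range → this is EXTRAPOLATION, not interpolation

Why that matters here:
- R² describes fit only over the sampled x values; it says nothing about behaviour beyond them
- Real relationships often flatten, saturate, or turn nonlinear at extremes

A defensible statement: 'if the linear trend continued to x = 19.92, y would be about 54.7479' — the premise is untested.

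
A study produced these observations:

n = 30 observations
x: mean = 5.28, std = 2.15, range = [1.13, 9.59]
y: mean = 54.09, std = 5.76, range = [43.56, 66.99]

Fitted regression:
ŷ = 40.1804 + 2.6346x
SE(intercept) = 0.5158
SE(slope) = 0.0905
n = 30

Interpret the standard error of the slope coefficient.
SE(β̂₁) = 0.0905 is the estimated standard deviation of the slope estimate across repeated samples; relative to β̂₁ = 2.6346 that is 3.4%, a precise estimate.

SE(β̂₁) = 0.0905 says: if we drew many samples of n = 30 from the same population and refit each time, the fitted slopes would scatter with a standard deviation of roughly 0.0905 around the true β₁.

Relative precision:
- SE / |β̂₁| = 0.0905 / 2.6346 = 3.4%
- Rule of thumb (under 20%: precise; 20% to under 50%: moderately precise; 50% or more: imprecise) → precise

Link to the t-test: t = β̂₁ / SE(β̂₁) = 2.6346 / 0.0905 = 29.1116, the statistic for H₀: β₁ = 0.

What drives SE(β̂₁): wider spread of x values → smaller SE; larger n (here n = 30) → smaller SE; more residual scatter → larger SE.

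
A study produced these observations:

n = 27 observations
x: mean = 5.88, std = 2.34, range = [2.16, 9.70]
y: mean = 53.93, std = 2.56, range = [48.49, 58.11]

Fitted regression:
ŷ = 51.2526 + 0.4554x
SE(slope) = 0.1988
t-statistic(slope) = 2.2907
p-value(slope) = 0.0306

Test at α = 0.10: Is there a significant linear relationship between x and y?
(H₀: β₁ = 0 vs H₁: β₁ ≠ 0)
Since p-value = 0.0306 < α = 0.10, reject H₀ — the slope is significantly different from 0.

Hypothesis test for the slope coefficient:

H₀: β₁ = 0 (no linear relationship)
H₁: β₁ ≠ 0 (linear relationship exists)

Test statistic: t = β̂₁ / SE(β̂₁) = 0.4554 / 0.1988 = 2.2907

The p-value (0.0306) is the probability, under H₀, of a t-statistic at least as extreme as |t| = 2.2907 (two-sided, df = n − 2 = 25).

Decision rule: reject H₀ if p-value < α.
p-value = 0.0306 < α = 0.10 → reject H₀.

There is sufficient evidence at the 10% significance level to conclude that a linear relationship exists between x and y.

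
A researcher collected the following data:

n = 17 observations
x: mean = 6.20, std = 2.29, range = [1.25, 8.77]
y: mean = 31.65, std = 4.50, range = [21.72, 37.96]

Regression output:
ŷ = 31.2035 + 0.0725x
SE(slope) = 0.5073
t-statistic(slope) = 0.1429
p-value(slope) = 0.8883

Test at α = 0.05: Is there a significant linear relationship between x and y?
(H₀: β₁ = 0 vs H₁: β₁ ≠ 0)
Fail to reject H₀: p-value = 0.8883 ≥ α = 0.05. The linear relationship is not significant at the 5% level.

Hypothesis test for the slope coefficient:

H₀: β₁ = 0 (no linear relationship)
H₁: β₁ ≠ 0 (linear relationship exists)

Test statistic: t = β̂₁ / SE(β̂₁) = 0.0725 / 0.5073 = 0.1429

p = 0.8883: how often a slope estimate this far from 0 (in SE units) would arise by chance if β₁ were truly 0.

Decision rule: reject H₀ if p-value < α.
p-value = 0.8883 ≥ α = 0.05 → fail to reject H₀.

Conclusion: the linear association between x and y is not significant at the 5% level.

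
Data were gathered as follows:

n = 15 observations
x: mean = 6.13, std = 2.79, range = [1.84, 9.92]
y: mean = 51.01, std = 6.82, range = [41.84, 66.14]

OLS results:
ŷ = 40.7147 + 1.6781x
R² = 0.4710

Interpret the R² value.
The model explains 47.10% of the variance in y (R² = 0.4710), leaving 52.90% unexplained; the fit is moderate.

R² = 1 − SS_res/SS_tot compares the residual scatter to the total scatter of y about its mean.

Here R² = 0.4710:
- Explained: 47.10% of the variation in y
- Unexplained (residual): 100% − 47.10% = 52.90%
- Rule of thumb (below 0.3 weak; 0.3 to below 0.7 moderate; 0.7 and above strong) → moderate

Note: R² never decreases when predictors are added, so it should not be used alone to compare models of different size.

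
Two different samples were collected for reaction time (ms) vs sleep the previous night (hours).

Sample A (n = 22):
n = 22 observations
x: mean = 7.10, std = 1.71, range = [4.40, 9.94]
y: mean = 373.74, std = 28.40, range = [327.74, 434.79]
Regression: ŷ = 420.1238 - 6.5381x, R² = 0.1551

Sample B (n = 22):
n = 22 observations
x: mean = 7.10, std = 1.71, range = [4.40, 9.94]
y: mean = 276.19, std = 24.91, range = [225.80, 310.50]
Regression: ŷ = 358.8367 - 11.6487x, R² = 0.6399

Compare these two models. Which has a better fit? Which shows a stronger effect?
Model B has the better fit (R² = 0.6399 vs 0.1551). Model B shows the stronger effect (|β₁| = 11.6487 vs 6.5381).

Model Comparison:

Which explains more variance? (R²)
- Model A: R² = 0.1551 → 15.51% of variance in reaction time explained
- Model B: R² = 0.6399 → 63.99% of variance in reaction time explained
- 0.6399 > 0.1551 → Model B has the better fit

Effect size (slope magnitude):
- Model A: β₁ = -6.5381 → predicted reaction time falls 6.5381 ms per additional hour of sleep
- Model B: β₁ = -11.6487 → predicted reaction time falls 11.6487 ms per additional hour of sleep
- |-6.5381| < |-11.6487| → Model B shows the stronger marginal effect

Note: A better fit (higher R²) doesn't necessarily mean a more important relationship.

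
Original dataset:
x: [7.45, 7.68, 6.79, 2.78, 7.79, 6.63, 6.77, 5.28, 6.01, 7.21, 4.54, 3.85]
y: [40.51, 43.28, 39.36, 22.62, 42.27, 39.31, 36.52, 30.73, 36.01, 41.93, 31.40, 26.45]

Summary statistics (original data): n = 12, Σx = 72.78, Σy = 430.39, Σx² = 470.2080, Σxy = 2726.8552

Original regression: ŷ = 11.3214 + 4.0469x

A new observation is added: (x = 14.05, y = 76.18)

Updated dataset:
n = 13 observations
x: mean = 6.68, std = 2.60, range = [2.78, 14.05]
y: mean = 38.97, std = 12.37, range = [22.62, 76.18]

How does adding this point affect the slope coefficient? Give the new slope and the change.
Adding the point moves β₁ from 4.0469 to 4.7196, i.e. it increases by 0.6727 (+16.6%).

x = 14.05 lies well outside the original x-range [2.78, 7.79] (x̄ ≈ 6.07), so this observation has high leverage and can move the slope substantially.

Step 1: Update the sums with the new point (n goes from 12 to 13)
Σx  = 72.78 + 14.05 = 86.83
Σy  = 430.39 + 76.18 = 506.57
Σx² = 470.2080 + 14.05² = 470.2080 + 197.4025 = 667.6105
Σxy = 2726.8552 + 14.05×76.18 = 2726.8552 + 1070.3290 = 3797.1842

Step 2: Recompute the slope with b₁ = (nΣxy − ΣxΣy) / (nΣx² − (Σx)²)
Numerator   = 13×3797.1842 − 86.83×506.57 = 49363.3946 − 43985.4731 = 5377.9215
Denominator = 13×667.6105 − 86.83² = 8678.9365 − 7539.4489 = 1139.4876
b₁(new) = 5377.9215 / 1139.4876 = 4.7196

(Same formula on the original sums: (12×2726.8552 − 72.78×430.39) / (12×470.2080 − 72.78²) = 1398.4782 / 345.5676 = 4.0469, matching the given fit.)

Step 3: Change in slope
Δβ₁ = 4.7196 − 4.0469 = +0.6727
Relative change = +0.6727 / 4.0469 × 100% = +16.6%
→ the slope increases when the point is added.

Because the point sits above the extension of the original line at a high-leverage x, it tilts the fit up.
In practice: refit with and without it and report both if conclusions differ; check such a point for data-entry or measurement error.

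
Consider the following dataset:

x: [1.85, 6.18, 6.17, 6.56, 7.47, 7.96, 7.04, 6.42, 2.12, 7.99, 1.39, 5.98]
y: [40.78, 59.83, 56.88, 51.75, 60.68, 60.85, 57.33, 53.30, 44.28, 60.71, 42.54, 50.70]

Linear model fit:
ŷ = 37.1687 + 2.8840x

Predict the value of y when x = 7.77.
ŷ = 59.5774

Plug x = 7.77 into the fitted line:

ŷ = 37.1687 + 2.8840 × 7.77
ŷ = 37.1687 + 22.4087
ŷ = 59.5774

This is the fitted mean response at that x — an individual observation would come with a wider prediction interval.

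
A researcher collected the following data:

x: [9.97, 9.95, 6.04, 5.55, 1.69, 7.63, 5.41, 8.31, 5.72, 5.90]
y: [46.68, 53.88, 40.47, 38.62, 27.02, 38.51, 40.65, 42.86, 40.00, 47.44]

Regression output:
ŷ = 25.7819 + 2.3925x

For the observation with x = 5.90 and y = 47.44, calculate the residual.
Residual = 7.5423

The residual is the difference between the actual value and the predicted value:

Residual = y - ŷ

Step 1: Calculate predicted value
ŷ = 25.7819 + 2.3925 × 5.90
ŷ = 39.8977

Step 2: Calculate residual
Residual = 47.44 - 39.8977
Residual = 7.5423

Sign check: y > ŷ, so the point is above the line and the fit underestimates here.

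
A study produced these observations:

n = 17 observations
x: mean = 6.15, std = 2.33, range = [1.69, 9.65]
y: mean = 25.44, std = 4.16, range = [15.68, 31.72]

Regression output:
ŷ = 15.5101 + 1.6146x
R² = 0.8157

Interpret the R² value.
The model explains 81.57% of the variance in y (R² = 0.8157), leaving 18.43% unexplained; the fit is strong.

The coefficient of determination R² is the fraction of the total variation in y that the fitted line accounts for.

Here R² = 0.8157:
- Explained: 81.57% of the variation in y
- Unexplained (residual): 100% − 81.57% = 18.43%
- Rule of thumb (below 0.3 weak; 0.3 to below 0.7 moderate; 0.7 and above strong) → strong

Equivalently, for simple linear regression R² = r², so |r| = √0.8157 ≈ 0.9032.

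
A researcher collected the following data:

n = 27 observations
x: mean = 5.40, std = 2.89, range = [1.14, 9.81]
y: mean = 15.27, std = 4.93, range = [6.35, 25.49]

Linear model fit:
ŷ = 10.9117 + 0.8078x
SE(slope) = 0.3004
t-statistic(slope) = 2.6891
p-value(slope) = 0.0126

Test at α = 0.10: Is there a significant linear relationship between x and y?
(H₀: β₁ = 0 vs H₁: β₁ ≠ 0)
p-value = 0.0126 < α = 0.10, so we reject H₀. The relationship is significant.

Hypothesis test for the slope coefficient:

H₀: β₁ = 0 (no linear relationship)
H₁: β₁ ≠ 0 (linear relationship exists)

Test statistic: t = β̂₁ / SE(β̂₁) = 0.8078 / 0.3004 = 2.6891

The p-value (0.0126) is the probability, under H₀, of a t-statistic at least as extreme as |t| = 2.6891 (two-sided, df = n − 2 = 25).

Decision rule: reject H₀ if p-value < α.
p-value = 0.0126 < α = 0.10 → reject H₀.

Conclusion: the linear association between x and y is significant at the 10% level.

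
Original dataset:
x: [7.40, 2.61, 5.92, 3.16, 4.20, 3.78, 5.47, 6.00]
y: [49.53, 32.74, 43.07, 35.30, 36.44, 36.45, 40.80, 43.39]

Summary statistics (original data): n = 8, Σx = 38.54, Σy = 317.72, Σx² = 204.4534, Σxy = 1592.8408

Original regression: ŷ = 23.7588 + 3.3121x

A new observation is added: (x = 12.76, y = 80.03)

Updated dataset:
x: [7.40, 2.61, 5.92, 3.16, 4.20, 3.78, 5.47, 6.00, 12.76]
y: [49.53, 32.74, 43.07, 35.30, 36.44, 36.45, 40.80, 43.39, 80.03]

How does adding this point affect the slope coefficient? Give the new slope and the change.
New slope β₁ = 4.6332 versus 3.3121 before: a change of +1.3211 (+39.9%).

x = 12.76 lies well outside the original x-range [2.61, 7.40] (x̄ ≈ 4.82), so this observation has high leverage and can move the slope substantially.

Step 1: Update the sums with the new point (n goes from 8 to 9)
Σx  = 38.54 + 12.76 = 51.30
Σy  = 317.72 + 80.03 = 397.75
Σx² = 204.4534 + 12.76² = 204.4534 + 162.8176 = 367.2710
Σxy = 1592.8408 + 12.76×80.03 = 1592.8408 + 1021.1828 = 2614.0236

Step 2: Recompute the slope with b₁ = (nΣxy − ΣxΣy) / (nΣx² − (Σx)²)
Numerator   = 9×2614.0236 − 51.30×397.75 = 23526.2124 − 20404.5750 = 3121.6374
Denominator = 9×367.2710 − 51.30² = 3305.4390 − 2631.6900 = 673.7490
b₁(new) = 3121.6374 / 673.7490 = 4.6332

(Same formula on the original sums: (8×1592.8408 − 38.54×317.72) / (8×204.4534 − 38.54²) = 497.7976 / 150.2956 = 3.3121, matching the given fit.)

Step 3: Change in slope
Δβ₁ = 4.6332 − 3.3121 = +1.3211
Relative change = +1.3211 / 3.3121 × 100% = +39.9%
→ the slope increases when the point is added.

Because the point sits above the extension of the original line at a high-leverage x, it tilts the fit up.
In practice: check such a point for data-entry or measurement error; investigate whether it comes from the same population as the rest of the sample.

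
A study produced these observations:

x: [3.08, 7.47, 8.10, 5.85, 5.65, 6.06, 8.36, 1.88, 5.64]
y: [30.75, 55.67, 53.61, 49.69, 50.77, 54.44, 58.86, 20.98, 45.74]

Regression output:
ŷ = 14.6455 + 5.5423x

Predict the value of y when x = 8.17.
ŷ = 59.9261

Plug x = 8.17 into the fitted line:

ŷ = 14.6455 + 5.5423 × 8.17
ŷ = 14.6455 + 45.2806
ŷ = 59.9261

This is the fitted mean response at that x — an individual observation would come with a wider prediction interval.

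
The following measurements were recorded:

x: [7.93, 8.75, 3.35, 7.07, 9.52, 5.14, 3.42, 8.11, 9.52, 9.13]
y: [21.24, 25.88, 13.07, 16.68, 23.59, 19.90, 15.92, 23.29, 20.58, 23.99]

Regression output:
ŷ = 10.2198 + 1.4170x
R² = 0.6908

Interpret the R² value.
R² = 0.6908 means 69.08% of the variation in y is explained by the linear relationship with x. This indicates a moderate fit.

R² = 1 − SS_res/SS_tot compares the residual scatter to the total scatter of y about its mean.

Here R² = 0.6908:
- Explained: 69.08% of the variation in y
- Unexplained (residual): 100% − 69.08% = 30.92%
- Rule of thumb (below 0.3 weak; 0.3 to below 0.7 moderate; 0.7 and above strong) → moderate

Calculation: R² = 1 − (SS_res / SS_tot), where SS_res is the sum of squared residuals and SS_tot the total sum of squares.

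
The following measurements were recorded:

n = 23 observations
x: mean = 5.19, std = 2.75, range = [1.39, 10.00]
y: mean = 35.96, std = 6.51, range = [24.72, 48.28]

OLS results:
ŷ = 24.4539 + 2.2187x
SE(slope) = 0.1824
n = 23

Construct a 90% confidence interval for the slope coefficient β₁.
The 90% CI for β₁ is (1.9048, 2.5326)

Confidence interval for the slope:

The 90% CI for β₁ is: β̂₁ ± t*(α/2, n-2) × SE(β̂₁)

Step 1: Find critical t-value
- Confidence level = 0.9
- Degrees of freedom = n - 2 = 23 - 2 = 21
- t*(α/2, 21) = 1.7207

Step 2: Calculate margin of error
Margin = 1.7207 × 0.1824 = 0.3139

Step 3: Construct interval
CI = 2.2187 ± 0.3139
CI = (1.9048, 2.5326)

Interpretation: each one-unit increase in x is associated with a change in mean y of between 1.9048 and 2.5326, with 90% confidence.
Since 0 is outside the interval, a two-sided test at α = 0.10 would reject H₀: β₁ = 0.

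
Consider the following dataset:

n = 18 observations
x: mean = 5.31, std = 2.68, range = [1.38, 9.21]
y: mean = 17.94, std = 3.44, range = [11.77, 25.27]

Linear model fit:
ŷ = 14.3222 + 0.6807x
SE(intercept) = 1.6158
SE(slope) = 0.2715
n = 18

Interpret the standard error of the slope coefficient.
SE(β̂₁) = 0.2715 is the estimated standard deviation of the slope estimate across repeated samples; relative to β̂₁ = 0.6807 that is 39.9%, a moderately precise estimate.

SE(β̂₁) = s / √Sxx, where s is the residual standard deviation and Sxx = Σ(x − x̄)². It is the yardstick for how far β̂₁ = 0.6807 could plausibly be from the true slope.

Relative precision:
- SE / |β̂₁| = 0.2715 / 0.6807 = 39.9%
- Rule of thumb (under 20%: precise; 20% to under 50%: moderately precise; 50% or more: imprecise) → moderately precise

Link to interval estimation: a confidence interval for β₁ is β̂₁ ± t* × 0.2715, so SE sets the half-width per unit of t*.

What drives SE(β̂₁): larger n (here n = 18) → smaller SE; wider spread of x values → smaller SE.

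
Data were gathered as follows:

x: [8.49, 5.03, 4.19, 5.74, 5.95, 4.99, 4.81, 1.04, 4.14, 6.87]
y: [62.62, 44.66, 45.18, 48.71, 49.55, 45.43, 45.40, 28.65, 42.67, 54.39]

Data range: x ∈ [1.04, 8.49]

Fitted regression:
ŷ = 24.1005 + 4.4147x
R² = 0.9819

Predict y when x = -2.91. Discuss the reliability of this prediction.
The equation gives ŷ = 11.2537; however x = -2.91 is 3.95 units below the observed range, so this extrapolated value should not be trusted.

Prediction calculation:
ŷ = 24.1005 + 4.4147 × (-2.91)
ŷ = 11.2537

Reliability:
- Data range: x ∈ [1.04, 8.49]
- Prediction point: x = -2.91 is 3.95 units below the observed range → this is EXTRAPOLATION, not interpolation

Why that matters here:
- R² describes fit only over the sampled x values; it says nothing about behaviour beyond them
- The standard error of prediction grows with (x − x̄)², and x = -2.91 is far from x̄ = 5.12

A defensible statement: 'if the linear trend continued to x = -2.91, y would be about 11.2537' — the premise is untested.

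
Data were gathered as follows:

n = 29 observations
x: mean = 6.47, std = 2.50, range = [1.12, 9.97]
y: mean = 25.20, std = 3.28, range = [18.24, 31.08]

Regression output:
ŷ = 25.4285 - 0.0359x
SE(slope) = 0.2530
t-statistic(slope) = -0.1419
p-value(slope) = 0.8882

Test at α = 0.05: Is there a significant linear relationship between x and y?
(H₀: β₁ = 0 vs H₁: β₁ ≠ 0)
Since p-value = 0.8882 ≥ α = 0.05, fail to reject H₀ — the slope is not significantly different from 0.

Hypothesis test for the slope coefficient:

H₀: β₁ = 0 (no linear relationship)
H₁: β₁ ≠ 0 (linear relationship exists)

Test statistic: t = β̂₁ / SE(β̂₁) = -0.0359 / 0.2530 = -0.1419

With df = 27, the two-sided p-value for |t| = 0.1419 is 0.8882.

Decision rule: reject H₀ if p-value < α.
p-value = 0.8882 ≥ α = 0.05 → fail to reject H₀.

Conclusion: the linear association between x and y is not significant at the 5% level.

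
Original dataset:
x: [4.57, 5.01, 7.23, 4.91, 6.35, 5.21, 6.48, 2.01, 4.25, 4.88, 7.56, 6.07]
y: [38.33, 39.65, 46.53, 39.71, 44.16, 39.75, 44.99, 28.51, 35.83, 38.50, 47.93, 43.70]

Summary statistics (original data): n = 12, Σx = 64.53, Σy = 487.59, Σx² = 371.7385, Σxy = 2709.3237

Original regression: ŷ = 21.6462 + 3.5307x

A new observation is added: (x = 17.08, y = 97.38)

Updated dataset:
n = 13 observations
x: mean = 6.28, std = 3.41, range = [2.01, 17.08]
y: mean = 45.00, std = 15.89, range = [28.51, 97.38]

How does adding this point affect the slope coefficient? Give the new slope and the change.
The slope changes from 3.5307 to 4.6335 (change of +1.1028, or +31.2%).

The new point has HIGH LEVERAGE: x = 17.08 is far from the original mean x̄ = 64.53/12 ≈ 5.38 (original range [2.01, 7.56]).

Step 1: Update the sums with the new point (n goes from 12 to 13)
Σx  = 64.53 + 17.08 = 81.61
Σy  = 487.59 + 97.38 = 584.97
Σx² = 371.7385 + 17.08² = 371.7385 + 291.7264 = 663.4649
Σxy = 2709.3237 + 17.08×97.38 = 2709.3237 + 1663.2504 = 4372.5741

Step 2: Recompute the slope with b₁ = (nΣxy − ΣxΣy) / (nΣx² − (Σx)²)
Numerator   = 13×4372.5741 − 81.61×584.97 = 56843.4633 − 47739.4017 = 9104.0616
Denominator = 13×663.4649 − 81.61² = 8625.0437 − 6660.1921 = 1964.8516
b₁(new) = 9104.0616 / 1964.8516 = 4.6335

(Same formula on the original sums: (12×2709.3237 − 64.53×487.59) / (12×371.7385 − 64.53²) = 1047.7017 / 296.7411 = 3.5307, matching the given fit.)

Step 3: Change in slope
Δβ₁ = 4.6335 − 3.5307 = +1.1028
Relative change = +1.1028 / 3.5307 × 100% = +31.2%
→ the slope increases when the point is added.

A high-leverage point only changes the slope if it is off the original line; here y = 97.38 is above the original trend, so the slope increases.
In practice: examine leverage (hᵢ) and Cook's distance rather than deleting it automatically.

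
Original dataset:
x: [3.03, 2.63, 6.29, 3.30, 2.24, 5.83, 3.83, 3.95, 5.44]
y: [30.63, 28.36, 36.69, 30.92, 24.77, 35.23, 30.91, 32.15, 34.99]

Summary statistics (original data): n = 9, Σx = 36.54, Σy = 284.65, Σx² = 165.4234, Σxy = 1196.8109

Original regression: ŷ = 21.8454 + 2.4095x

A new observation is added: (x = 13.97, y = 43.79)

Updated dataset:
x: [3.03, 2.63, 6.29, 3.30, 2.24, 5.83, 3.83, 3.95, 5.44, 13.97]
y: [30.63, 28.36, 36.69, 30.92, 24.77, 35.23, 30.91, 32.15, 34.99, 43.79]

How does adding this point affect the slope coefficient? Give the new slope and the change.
New slope β₁ = 1.4186 versus 2.4095 before: a change of -0.9909 (-41.1%).

x = 13.97 lies well outside the original x-range [2.24, 6.29] (x̄ ≈ 4.06), so this observation has high leverage and can move the slope substantially.

Step 1: Update the sums with the new point (n goes from 9 to 10)
Σx  = 36.54 + 13.97 = 50.51
Σy  = 284.65 + 43.79 = 328.44
Σx² = 165.4234 + 13.97² = 165.4234 + 195.1609 = 360.5843
Σxy = 1196.8109 + 13.97×43.79 = 1196.8109 + 611.7463 = 1808.5572

Step 2: Recompute the slope with b₁ = (nΣxy − ΣxΣy) / (nΣx² − (Σx)²)
Numerator   = 10×1808.5572 − 50.51×328.44 = 18085.5720 − 16589.5044 = 1496.0676
Denominator = 10×360.5843 − 50.51² = 3605.8430 − 2551.2601 = 1054.5829
b₁(new) = 1496.0676 / 1054.5829 = 1.4186

(Same formula on the original sums: (9×1196.8109 − 36.54×284.65) / (9×165.4234 − 36.54²) = 370.1871 / 153.6390 = 2.4095, matching the given fit.)

Step 3: Change in slope
Δβ₁ = 1.4186 − 2.4095 = -0.9909
Relative change = -0.9909 / 2.4095 × 100% = -41.1%
→ the slope decreases when the point is added.

Because the point sits below the extension of the original line at a high-leverage x, it tilts the fit down.
In practice: investigate whether it comes from the same population as the rest of the sample; examine leverage (hᵢ) and Cook's distance rather than deleting it automatically.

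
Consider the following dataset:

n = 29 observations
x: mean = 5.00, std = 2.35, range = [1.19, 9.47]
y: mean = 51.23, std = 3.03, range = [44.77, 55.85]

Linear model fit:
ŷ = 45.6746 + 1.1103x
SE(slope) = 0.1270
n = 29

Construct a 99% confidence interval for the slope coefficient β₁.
The 99% CI for β₁ is (0.7584, 1.4622)

Confidence interval for the slope:

The 99% CI for β₁ is: β̂₁ ± t*(α/2, n-2) × SE(β̂₁)

Step 1: Find critical t-value
- Confidence level = 0.99
- Degrees of freedom = n - 2 = 29 - 2 = 27
- t*(α/2, 27) = 2.7707

Step 2: Calculate margin of error
Margin = 2.7707 × 0.1270 = 0.3519

Step 3: Construct interval
CI = 1.1103 ± 0.3519
CI = (0.7584, 1.4622)

Interpretation: each one-unit increase in x is associated with a change in mean y of between 0.7584 and 1.4622, with 99% confidence.
The interval does not include 0, suggesting a significant linear relationship.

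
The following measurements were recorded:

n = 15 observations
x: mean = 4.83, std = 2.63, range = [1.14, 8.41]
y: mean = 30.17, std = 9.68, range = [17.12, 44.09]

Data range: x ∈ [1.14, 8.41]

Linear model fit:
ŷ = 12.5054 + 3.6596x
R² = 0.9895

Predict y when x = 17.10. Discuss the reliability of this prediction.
ŷ = 75.0846 (extrapolation — x = 17.10 lies outside [1.14, 8.41], so reliability is low).

Prediction calculation:
ŷ = 12.5054 + 3.6596 × 17.10
ŷ = 75.0846

Reliability:
- Data range: x ∈ [1.14, 8.41]
- Prediction point: x = 17.10 is 8.69 units above the observed range → this is EXTRAPOLATION, not interpolation

Why that matters here:
- There are no observations near this x to validate the fitted line there
- The linear relationship may not hold outside the observed range

The R² = 0.9895 only validates the fit within [1.14, 8.41]; treat ŷ = 75.0846 with caution.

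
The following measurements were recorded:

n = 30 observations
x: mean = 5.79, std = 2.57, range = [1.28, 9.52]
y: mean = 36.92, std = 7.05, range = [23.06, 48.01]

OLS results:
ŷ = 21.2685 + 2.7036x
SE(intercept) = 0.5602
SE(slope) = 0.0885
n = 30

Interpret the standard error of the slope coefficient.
The slope 2.7036 is pinned down to within about ±0.0885 (one SE) by these data — relative uncertainty 3.3%, i.e. precise.

SE(β̂₁) = s / √Sxx, where s is the residual standard deviation and Sxx = Σ(x − x̄)². It is the yardstick for how far β̂₁ = 2.7036 could plausibly be from the true slope.

Relative precision:
- SE / |β̂₁| = 0.0885 / 2.7036 = 3.3%
- Rule of thumb (under 20%: precise; 20% to under 50%: moderately precise; 50% or more: imprecise) → precise

Rough 95% range (±2 SE): 2.7036 ± 0.1770 → (2.5266, 2.8806).

What drives SE(β̂₁): larger n (here n = 30) → smaller SE.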